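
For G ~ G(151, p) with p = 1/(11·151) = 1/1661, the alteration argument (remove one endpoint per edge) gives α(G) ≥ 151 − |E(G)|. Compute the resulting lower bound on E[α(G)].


E[|E(G)|] = C(151, 2)·p = 11325 · (1/1661) = 75/11.
E[α(G)] ≥ n − E[|E(G)|] = 151 − 75/11 = 1586/11.
Numerically: ≈ 144.18182.
(This is only a lower bound; the true E[α(G)] may be larger.)

E[α(G)] ≥ 1586/11 ≈ 144.18182.


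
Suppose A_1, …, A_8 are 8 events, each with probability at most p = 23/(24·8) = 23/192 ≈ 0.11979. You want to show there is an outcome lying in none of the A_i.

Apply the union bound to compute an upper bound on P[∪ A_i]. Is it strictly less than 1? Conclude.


Union bound: P[∪_{i=1}^{8} A_i] ≤ Σ_i P[A_i] ≤ 8·p = 8·(23/192) = 23/24.
Numerically: 23/24 ≈ 0.95833.
Is 23/24 < 1? YES.
Since P[∪ A_i] ≤ 23/24 < 1, the complement has P[∩ A_i^c] ≥ 1 − 23/24 = 1/24 > 0, so some outcome avoids every A_i.

8·p = 23/24 ≈ 0.95833; existence CERTIFIED by the union bound.


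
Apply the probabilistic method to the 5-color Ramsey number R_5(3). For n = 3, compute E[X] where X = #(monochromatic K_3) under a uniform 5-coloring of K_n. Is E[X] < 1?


E[X] = C(3, 3) · 5^{1 − 3} = 1 · 5^{−2} = 1/25.
As a reduced fraction: E[X] = 1/25 ≈ 0.0400.
Is E[X] < 1? YES.
Since E[X] < 1, there exists a 5-coloring of K_{3} with no monochromatic K_3; hence R_5(3) > 3.

E[X] = 1/25 ≈ 0.0400; E[X] < 1, so R_5(3) > 3.


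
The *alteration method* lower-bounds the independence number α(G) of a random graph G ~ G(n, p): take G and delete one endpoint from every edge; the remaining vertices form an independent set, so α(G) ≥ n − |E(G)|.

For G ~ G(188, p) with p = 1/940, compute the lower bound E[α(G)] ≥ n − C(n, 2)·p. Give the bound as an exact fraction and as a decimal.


E[|E(G)|] = C(188, 2)·p = 17578 · (1/940) = 187/10.
E[α(G)] ≥ n − E[|E(G)|] = 188 − 187/10 = 1693/10.
Numerically: ≈ 169.3000.
(This is only a lower bound; the true E[α(G)] may be larger.)

E[α(G)] ≥ 1693/10 ≈ 169.3000.


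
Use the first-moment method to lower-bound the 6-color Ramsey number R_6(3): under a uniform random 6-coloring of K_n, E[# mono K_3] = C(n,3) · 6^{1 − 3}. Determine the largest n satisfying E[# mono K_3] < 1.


We need C(n, 3) · 6^{1 − 3} < 1, i.e. C(n, 3) < 6^{3 − 1} = 36.
Check values of n near the boundary:
  n = 5: C(5, 3) = 10; 10 < 36? YES
  n = 6: C(6, 3) = 20; 20 < 36? YES
  n = 7: C(7, 3) = 35; 35 < 36? YES
  n = 8: C(8, 3) = 56; 56 < 36? NO
  n = 9: C(9, 3) = 84; 84 < 36? NO
  n = 10: C(10, 3) = 120; 120 < 36? NO
The largest n with C(n, 3) < 36 is n = 7 (where E[X] = 35/36 ≈ 0.9722). Hence R_6(3) > 7, i.e. R_6(3) ≥ 8.

Largest n = 7; hence R_6(3) > 7.


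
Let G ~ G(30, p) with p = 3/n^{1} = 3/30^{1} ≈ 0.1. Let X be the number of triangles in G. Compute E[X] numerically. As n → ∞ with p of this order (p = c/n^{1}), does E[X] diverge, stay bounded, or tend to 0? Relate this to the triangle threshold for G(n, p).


Number of potential triangles: C(30, 3) = 4060.
Each occurs with probability p³ ≈ (0.1)³ ≈ 1.000000e-03.
By linearity: E[X] = C(30, 3)·p³ ≈ 4060 · 1.000000e-03 ≈ 4.0600.
Here α = 1, so p = 3/n is exactly at the triangle threshold p ~ 1/n. Asymptotically E[X] → c³/6 = 3³/6 = 9/2 ≈ 4.5000, a bounded constant. In this regime the triangle count is asymptotically Poisson(c³/6).

E[X] ≈ 4.0600; in regime p = Θ(1/n^{1}) E[X] stays bounded (at the triangle threshold p ~ 1/n).


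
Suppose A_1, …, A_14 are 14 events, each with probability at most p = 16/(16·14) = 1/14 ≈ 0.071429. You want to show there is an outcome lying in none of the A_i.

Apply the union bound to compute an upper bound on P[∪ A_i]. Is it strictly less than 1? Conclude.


Union bound: P[∪_{i=1}^{14} A_i] ≤ Σ_i P[A_i] ≤ 14·p = 14·(1/14) = 1.
Numerically: 1 ≈ 1.000000.
Is 1 < 1? NO.
Since the bound 1 is ≥ 1, the union bound is uninformative here; it does NOT by itself certify existence.

14·p = 1 ≈ 1.000000; existence NOT certified by the union bound.


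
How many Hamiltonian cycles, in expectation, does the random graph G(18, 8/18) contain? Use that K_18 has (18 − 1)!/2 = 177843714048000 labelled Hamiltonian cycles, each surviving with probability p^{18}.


K_18 has (18 − 1)!/2 = 177843714048000 labelled Hamiltonian cycles.
For each such Hamiltonian cycle H, let X_H = 1 if all 18 edges of H are present in G. Then P[X_H = 1] = p^{18} = (4/9)^{18} = 68719476736/150094635296999121.
Summing the indicators: E[X] = Σ_H E[X_H] = 177843714048000 · p^{18} = 177843714048000 · 68719476736/150094635296999121 = 16764508875398316032000/205891132094649.
Numerically: E[X] ≈ 8.14241e+07.

E[X] = 177843714048000 · (4/9)^{18} = 16764508875398316032000/205891132094649 ≈ 8.14241e+07.


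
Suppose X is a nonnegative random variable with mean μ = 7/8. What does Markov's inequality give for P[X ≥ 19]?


μ = E[X] = 7/8, a = 19.
Markov: P[X ≥ 19] ≤ μ/a = (7/8)/19 = 7/152.
Numerically: ≈ 0.046.
(Since a = 19 > μ = 0.875, the bound 7/152 is < 1 and informative.)

P[X ≥ 19] ≤ 7/152 ≈ 0.046.


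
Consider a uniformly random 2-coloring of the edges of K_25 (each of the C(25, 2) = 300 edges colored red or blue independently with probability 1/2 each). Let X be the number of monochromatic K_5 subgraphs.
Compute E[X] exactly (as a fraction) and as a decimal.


Let X = Σ_S X_S over the C(25, 5) = 53130 subsets S of size 5, where X_S = 1 if the K_5 on S is monochromatic.
For a fixed S, the K_5 on S has C(5, 2) = 10 edges. P[all 10 edges red] = (1/2)^10, and likewise for blue, so P[monochromatic] = 2·(1/2)^10 = 2^{1 − 10} = 1/512.
By linearity of expectation: E[X] = C(25, 5) · 2^{1 − 10} = 53130 · 1/512 = 26565/256.
Numerically: E[X] ≈ 103.7695.

E[X] = C(25,5)·2^(1−C(5,2)) = 26565/256 ≈ 103.7695.


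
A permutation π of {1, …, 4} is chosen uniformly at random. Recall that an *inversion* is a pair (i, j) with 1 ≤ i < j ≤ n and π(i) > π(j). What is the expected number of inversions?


Write X = Σ X_I over the C(4, 2) = 6 pairs i < j, with X_I the indicator of one inversion.
There are 6 indicators.
For each fixed pair i < j, the values π(i) and π(j) are two distinct elements of {1, …, 4} in uniformly random order; by symmetry P[π(i) > π(j)] = 1/2.
By linearity: E[X] = 6 · (1/2) = C(4, 2) · (1/2) = 6/2 = 3 ≈ 3.000000.

E[X] = 3 = 3.000000.


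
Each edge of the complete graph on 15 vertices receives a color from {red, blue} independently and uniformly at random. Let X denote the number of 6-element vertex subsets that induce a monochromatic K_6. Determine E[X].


Let X = Σ_S X_S over the C(15, 6) = 5005 subsets S of size 6, where X_S = 1 if the K_6 on S is monochromatic.
For a fixed S, the K_6 on S has C(6, 2) = 15 edges. P[all 15 edges red] = (1/2)^15, and likewise for blue, so P[monochromatic] = 2·(1/2)^15 = 2^{1 − 15} = 1/16384.
By linearity of expectation: E[X] = C(15, 6) · 2^{1 − 15} = 5005 · 1/16384 = 5005/16384.
Numerically: E[X] ≈ 0.305.

E[X] = C(15,6)·2^(1−C(6,2)) = 5005/16384 ≈ 0.305.


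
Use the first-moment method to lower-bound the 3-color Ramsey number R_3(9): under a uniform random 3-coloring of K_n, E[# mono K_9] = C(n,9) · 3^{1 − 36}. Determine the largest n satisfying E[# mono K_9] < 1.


We need C(n, 9) · 3^{1 − 36} < 1, i.e. C(n, 9) < 3^{36 − 1} = 50031545098999707.
Check values of n near the boundary:
  n = 300: C(300, 9) = 48052241692154700; 48052241692154700 < 50031545098999707? YES
  n = 301: C(301, 9) = 49533303936090975; 49533303936090975 < 50031545098999707? YES
  n = 302: C(302, 9) = 51054804739588650; 51054804739588650 < 50031545098999707? NO
  n = 303: C(303, 9) = 52617706925494425; 52617706925494425 < 50031545098999707? NO
The largest n with C(n, 9) < 50031545098999707 is n = 301 (where E[X] = 16511101312030325/16677181699666569 ≈ 0.9900). Hence R_3(9) > 301, i.e. R_3(9) ≥ 302.

Largest n = 301; hence R_3(9) > 301.


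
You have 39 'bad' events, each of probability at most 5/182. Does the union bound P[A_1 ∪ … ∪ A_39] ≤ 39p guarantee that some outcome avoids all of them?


Union bound: P[∪_{i=1}^{39} A_i] ≤ Σ_i P[A_i] ≤ 39·p = 39·(5/182) = 15/14.
Numerically: 15/14 ≈ 1.0714286.
Is 15/14 < 1? NO.
Since the bound 15/14 is ≥ 1, the union bound is uninformative here; it does NOT by itself certify existence.

39·p = 15/14 ≈ 1.0714286; existence NOT certified by the union bound.


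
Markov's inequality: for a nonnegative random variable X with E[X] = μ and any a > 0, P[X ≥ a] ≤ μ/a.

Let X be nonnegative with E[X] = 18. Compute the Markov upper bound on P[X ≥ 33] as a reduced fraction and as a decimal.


μ = E[X] = 18, a = 33.
Markov: P[X ≥ 33] ≤ μ/a = (18)/33 = 6/11.
Numerically: ≈ 0.545455.
(Since a = 33 > μ = 18.000000, the bound 6/11 is < 1 and informative.)

P[X ≥ 33] ≤ 6/11 ≈ 0.545455.


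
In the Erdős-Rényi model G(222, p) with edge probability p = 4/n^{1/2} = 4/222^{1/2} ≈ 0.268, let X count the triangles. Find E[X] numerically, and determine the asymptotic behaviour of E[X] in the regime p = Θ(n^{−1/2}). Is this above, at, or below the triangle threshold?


Number of potential triangles: C(222, 3) = 1798940.
Each occurs with probability p³ ≈ (0.268)³ ≈ 1.93486e-02.
By linearity: E[X] = C(222, 3)·p³ ≈ 1798940 · 1.93486e-02 ≈ 34807.048.
Since α = 1/2 < 1, p = c/n^{1/2} ≫ 1/n is above the triangle threshold p ~ 1/n. Asymptotically E[X] ~ (c³/6)·n^{3(1−α)} = (4³/6)·n^{1.5} → ∞; triangles are abundant w.h.p.

E[X] ≈ 34807.048; in regime p = Θ(1/n^{1/2}) E[X] diverges (above the triangle threshold p ~ 1/n).


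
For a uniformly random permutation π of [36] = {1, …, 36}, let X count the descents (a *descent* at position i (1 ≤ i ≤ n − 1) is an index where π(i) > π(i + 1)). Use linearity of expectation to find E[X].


Write X = Σ X_I over i = 1, …, 35, with X_I the indicator of one descent.
There are 35 indicators.
For each fixed i, the pair (π(i), π(i+1)) is a uniformly random ordered pair of distinct values from {1, …, 36}; by symmetry P[π(i) > π(i+1)] = 1/2.
By linearity: E[X] = 35 · (1/2) = (36 − 1) · (1/2) = 35/2 ≈ 17.500.

E[X] = 35/2 = 17.500.


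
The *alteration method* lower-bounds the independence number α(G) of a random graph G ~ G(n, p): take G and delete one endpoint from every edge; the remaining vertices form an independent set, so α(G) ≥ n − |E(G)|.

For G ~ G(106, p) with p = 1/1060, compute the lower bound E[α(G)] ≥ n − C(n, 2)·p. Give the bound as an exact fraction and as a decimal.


E[|E(G)|] = C(106, 2)·p = 5565 · (1/1060) = 21/4.
E[α(G)] ≥ n − E[|E(G)|] = 106 − 21/4 = 403/4.
Numerically: ≈ 100.75000.
(This is only a lower bound; the true E[α(G)] may be larger.)

E[α(G)] ≥ 403/4 ≈ 100.75000.


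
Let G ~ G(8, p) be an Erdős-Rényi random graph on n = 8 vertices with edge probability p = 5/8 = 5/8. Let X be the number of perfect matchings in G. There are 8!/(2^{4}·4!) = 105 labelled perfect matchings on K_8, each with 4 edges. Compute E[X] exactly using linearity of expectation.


K_8 has 8!/(2^{4}·4!) = 105 labelled perfect matchings.
For each such perfect matching H, let X_H = 1 if all 4 edges of H are present in G. Then P[X_H = 1] = p^{4} = (5/8)^{4} = 625/4096.
Summing the indicators: E[X] = Σ_H E[X_H] = 105 · p^{4} = 105 · 625/4096 = 65625/4096.
Numerically: E[X] ≈ 16.022.

E[X] = 105 · (5/8)^{4} = 65625/4096 ≈ 16.022.


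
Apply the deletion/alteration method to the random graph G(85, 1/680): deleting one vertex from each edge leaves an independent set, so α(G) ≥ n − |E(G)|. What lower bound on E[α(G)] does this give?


E[|E(G)|] = C(85, 2)·p = 3570 · (1/680) = 21/4.
E[α(G)] ≥ n − E[|E(G)|] = 85 − 21/4 = 319/4.
Numerically: ≈ 79.750.
(This is only a lower bound; the true E[α(G)] may be larger.)

E[α(G)] ≥ 319/4 ≈ 79.750.


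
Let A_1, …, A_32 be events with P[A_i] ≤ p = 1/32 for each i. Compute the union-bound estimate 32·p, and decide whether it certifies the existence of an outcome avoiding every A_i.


Union bound: P[∪_{i=1}^{32} A_i] ≤ Σ_i P[A_i] ≤ 32·p = 32·(1/32) = 1.
Numerically: 1 ≈ 1.00000.
Is 1 < 1? NO.
Since the bound 1 is ≥ 1, the union bound is uninformative here; it does NOT by itself certify existence.

32·p = 1 ≈ 1.00000; existence NOT certified by the union bound.


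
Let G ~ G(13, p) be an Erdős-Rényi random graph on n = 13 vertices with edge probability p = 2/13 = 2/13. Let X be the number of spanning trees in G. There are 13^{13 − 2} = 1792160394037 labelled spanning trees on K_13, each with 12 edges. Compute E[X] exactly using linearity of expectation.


K_13 has 13^{13 − 2} = 1792160394037 labelled spanning trees.
For each such spanning tree H, let X_H = 1 if all 12 edges of H are present in G. Then P[X_H = 1] = p^{12} = (2/13)^{12} = 4096/23298085122481.
By linearity: E[X] = Σ_H E[X_H] = 1792160394037 · p^{12} = 1792160394037 · 4096/23298085122481 = 4096/13.
Numerically: E[X] ≈ 315.

E[X] = 1792160394037 · (2/13)^{12} = 4096/13 ≈ 315.


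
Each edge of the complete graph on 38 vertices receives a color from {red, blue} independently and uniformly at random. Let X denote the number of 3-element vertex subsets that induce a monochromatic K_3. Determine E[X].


Let X = Σ_S X_S over the C(38, 3) = 8436 subsets S of size 3, where X_S = 1 if the K_3 on S is monochromatic.
For a fixed S, the K_3 on S has C(3, 2) = 3 edges. P[all 3 edges red] = (1/2)^3, and likewise for blue, so P[monochromatic] = 2·(1/2)^3 = 2^{1 − 3} = 1/4.
By linearity of expectation: E[X] = C(38, 3) · 2^{1 − 3} = 8436 · 1/4 = 2109.
Numerically: E[X] ≈ 2109.00000.

E[X] = C(38,3)·2^(1−C(3,2)) = 2109 ≈ 2109.00000.


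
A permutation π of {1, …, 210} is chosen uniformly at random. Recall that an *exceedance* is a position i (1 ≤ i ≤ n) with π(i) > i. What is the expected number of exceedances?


Write X = Σ_{i=1}^{210} X_i, where X_i = 1_{π(i) > i}.
For each fixed i, π(i) is uniform over {1, …, 210} (marginal of a uniform permutation), so P[π(i) > i] = (n − i)/n. Summing: Σ_{i=1}^{210} (n − i)/n = (0 + 1 + … + 209)/210 = 210(210 − 1)/(2·210) = (210 − 1)/2.
Hence E[X] = Σ_{i=1}^{210} (210 − i)/210 = 209/2 ≈ 104.500000.

E[X] = 209/2 = 104.500000.


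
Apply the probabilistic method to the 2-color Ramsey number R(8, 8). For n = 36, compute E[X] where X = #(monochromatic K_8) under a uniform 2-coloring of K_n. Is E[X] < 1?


E[X] = C(36, 8) · 2^{1 − 28} = 30260340 · 2^{−27} = 30260340/134217728.
As a reduced fraction: E[X] = 7565085/33554432 ≈ 0.2254571.
Is E[X] < 1? YES.
Since E[X] < 1, there exists a 2-coloring of K_{36} with no monochromatic K_8; hence R(8, 8) > 36.

E[X] = 7565085/33554432 ≈ 0.2254571; E[X] < 1, so R(8, 8) > 36.


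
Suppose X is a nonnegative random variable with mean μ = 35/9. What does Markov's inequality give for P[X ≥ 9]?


μ = E[X] = 35/9, a = 9.
Markov: P[X ≥ 9] ≤ μ/a = (35/9)/9 = 35/81.
Numerically: ≈ 0.432099.
(Since a = 9 > μ = 3.888889, the bound 35/81 is < 1 and informative.)

P[X ≥ 9] ≤ 35/81 ≈ 0.432099.


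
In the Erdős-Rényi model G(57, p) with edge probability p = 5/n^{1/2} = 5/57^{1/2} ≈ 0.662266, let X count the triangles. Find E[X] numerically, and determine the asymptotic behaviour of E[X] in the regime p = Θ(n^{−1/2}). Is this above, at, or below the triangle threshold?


Number of potential triangles: C(57, 3) = 29260.
Each occurs with probability p³ ≈ (0.662266)³ ≈ 2.90467622e-01.
By linearity: E[X] = C(57, 3)·p³ ≈ 29260 · 2.90467622e-01 ≈ 8499.082625.
Since α = 1/2 < 1, p = c/n^{1/2} ≫ 1/n is above the triangle threshold p ~ 1/n. Asymptotically E[X] ~ (c³/6)·n^{3(1−α)} = (5³/6)·n^{1.5} → ∞; triangles are abundant w.h.p.

E[X] ≈ 8499.082625; in regime p = Θ(1/n^{1/2}) E[X] diverges (above the triangle threshold p ~ 1/n).


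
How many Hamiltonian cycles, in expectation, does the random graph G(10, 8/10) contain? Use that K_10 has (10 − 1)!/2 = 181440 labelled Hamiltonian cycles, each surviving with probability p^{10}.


K_10 has (10 − 1)!/2 = 181440 labelled Hamiltonian cycles.
For each such Hamiltonian cycle H, let X_H = 1 if all 10 edges of H are present in G. Then P[X_H = 1] = p^{10} = (4/5)^{10} = 1048576/9765625.
By linearity of expectation: E[X] = Σ_H E[X_H] = 181440 · p^{10} = 181440 · 1048576/9765625 = 38050725888/1953125.
Numerically: E[X] ≈ 1.95e+04.

E[X] = 181440 · (4/5)^{10} = 38050725888/1953125 ≈ 1.95e+04.


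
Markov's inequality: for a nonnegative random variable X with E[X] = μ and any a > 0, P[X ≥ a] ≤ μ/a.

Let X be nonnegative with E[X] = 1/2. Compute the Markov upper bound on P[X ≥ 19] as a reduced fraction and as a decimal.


μ = E[X] = 1/2, a = 19.
Markov: P[X ≥ 19] ≤ μ/a = (1/2)/19 = 1/38.
Numerically: ≈ 0.026.
(Since a = 19 > μ = 0.500, the bound 1/38 is < 1 and informative.)

P[X ≥ 19] ≤ 1/38 ≈ 0.026.


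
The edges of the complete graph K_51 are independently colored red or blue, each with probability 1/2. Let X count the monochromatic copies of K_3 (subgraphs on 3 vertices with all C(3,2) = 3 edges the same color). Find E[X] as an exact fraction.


Let X = Σ_S X_S over the C(51, 3) = 20825 subsets S of size 3, where X_S = 1 if the K_3 on S is monochromatic.
For a fixed S, the K_3 on S has C(3, 2) = 3 edges. P[all 3 edges red] = (1/2)^3, and likewise for blue, so P[monochromatic] = 2·(1/2)^3 = 2^{1 − 3} = 1/4.
By linearity of expectation: E[X] = C(51, 3) · 2^{1 − 3} = 20825 · 1/4 = 20825/4.
Numerically: E[X] ≈ 5206.250000.

E[X] = C(51,3)·2^(1−C(3,2)) = 20825/4 ≈ 5206.250000.


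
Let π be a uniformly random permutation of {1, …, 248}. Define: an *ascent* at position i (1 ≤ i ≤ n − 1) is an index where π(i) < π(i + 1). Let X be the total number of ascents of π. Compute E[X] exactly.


Write X = Σ X_I over i = 1, …, 247, with X_I the indicator of one ascent.
There are 247 indicators.
For each fixed i, the pair (π(i), π(i+1)) is a uniformly random ordered pair of distinct values from {1, …, 248}; by symmetry P[π(i) < π(i+1)] = 1/2.
By linearity: E[X] = 247 · (1/2) = (248 − 1) · (1/2) = 247/2 ≈ 123.500000.

E[X] = 247/2 = 123.500000.


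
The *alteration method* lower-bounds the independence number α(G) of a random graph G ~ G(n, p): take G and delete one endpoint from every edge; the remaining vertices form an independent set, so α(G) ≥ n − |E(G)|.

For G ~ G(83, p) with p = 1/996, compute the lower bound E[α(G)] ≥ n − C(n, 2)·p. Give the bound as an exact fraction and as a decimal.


E[|E(G)|] = C(83, 2)·p = 3403 · (1/996) = 41/12.
E[α(G)] ≥ n − E[|E(G)|] = 83 − 41/12 = 955/12.
Numerically: ≈ 79.58333.
(This is only a lower bound; the true E[α(G)] may be larger.)

E[α(G)] ≥ 955/12 ≈ 79.58333.


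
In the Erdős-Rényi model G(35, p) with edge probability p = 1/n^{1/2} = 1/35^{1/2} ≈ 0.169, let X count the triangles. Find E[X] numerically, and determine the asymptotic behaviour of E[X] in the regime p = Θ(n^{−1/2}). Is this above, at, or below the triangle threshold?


Number of potential triangles: C(35, 3) = 6545.
Each occurs with probability p³ ≈ (0.169)³ ≈ 4.829453e-03.
By linearity: E[X] = C(35, 3)·p³ ≈ 6545 · 4.829453e-03 ≈ 31.6088.
Since α = 1/2 < 1, p = c/n^{1/2} ≫ 1/n is above the triangle threshold p ~ 1/n. Asymptotically E[X] ~ (c³/6)·n^{3(1−α)} = (1³/6)·n^{1.5} → ∞; triangles are abundant w.h.p.

E[X] ≈ 31.6088; in regime p = Θ(1/n^{1/2}) E[X] diverges (above the triangle threshold p ~ 1/n).


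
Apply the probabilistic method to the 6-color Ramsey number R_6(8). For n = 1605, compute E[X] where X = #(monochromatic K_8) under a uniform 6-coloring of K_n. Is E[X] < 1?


E[X] = C(1605, 8) · 6^{1 − 28} = 1073226690197348380200 · 6^{−27} = 1073226690197348380200/1023490369077469249536.
As a reduced fraction: E[X] = 14905926252740949725/14215144014964850688 ≈ 1.048595.
Is E[X] < 1? NO.
Since E[X] ≥ 1, the first-moment bound is inconclusive at n = 1605; it does NOT by itself certify R_6(8) > 1605.

E[X] = 14905926252740949725/14215144014964850688 ≈ 1.048595; E[X] ≥ 1; first-moment method inconclusive here.


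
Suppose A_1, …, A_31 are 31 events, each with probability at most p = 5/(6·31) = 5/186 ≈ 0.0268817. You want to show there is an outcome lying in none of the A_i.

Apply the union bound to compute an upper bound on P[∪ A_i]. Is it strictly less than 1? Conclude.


Union bound: P[∪_{i=1}^{31} A_i] ≤ Σ_i P[A_i] ≤ 31·p = 31·(5/186) = 5/6.
Numerically: 5/6 ≈ 0.8333333.
Is 5/6 < 1? YES.
Since P[∪ A_i] ≤ 5/6 < 1, the complement has P[∩ A_i^c] ≥ 1 − 5/6 = 1/6 > 0, so some outcome avoids every A_i.

31·p = 5/6 ≈ 0.8333333; existence CERTIFIED by the union bound.


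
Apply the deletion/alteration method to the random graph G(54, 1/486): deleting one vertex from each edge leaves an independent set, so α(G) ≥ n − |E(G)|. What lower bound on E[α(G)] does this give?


E[|E(G)|] = C(54, 2)·p = 1431 · (1/486) = 53/18.
E[α(G)] ≥ n − E[|E(G)|] = 54 − 53/18 = 919/18.
Numerically: ≈ 51.05556.
(This is only a lower bound; the true E[α(G)] may be larger.)

E[α(G)] ≥ 919/18 ≈ 51.05556.


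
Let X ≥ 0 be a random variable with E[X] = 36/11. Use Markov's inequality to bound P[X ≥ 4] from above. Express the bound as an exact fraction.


μ = E[X] = 36/11, a = 4.
Markov: P[X ≥ 4] ≤ μ/a = (36/11)/4 = 9/11.
Numerically: ≈ 0.818182.
(Since a = 4 > μ = 3.272727, the bound 9/11 is < 1 and informative.)

P[X ≥ 4] ≤ 9/11 ≈ 0.818182.


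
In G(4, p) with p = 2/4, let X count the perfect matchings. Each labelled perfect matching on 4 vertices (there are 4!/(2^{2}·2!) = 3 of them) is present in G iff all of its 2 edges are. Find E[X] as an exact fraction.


K_4 has 4!/(2^{2}·2!) = 3 labelled perfect matchings.
For each such perfect matching H, let X_H = 1 if all 2 edges of H are present in G. Then P[X_H = 1] = p^{2} = (1/2)^{2} = 1/4.
Summing the indicators: E[X] = Σ_H E[X_H] = 3 · p^{2} = 3 · 1/4 = 3/4.
Numerically: E[X] ≈ 0.75.

E[X] = 3 · (1/2)^{2} = 3/4 ≈ 0.75.


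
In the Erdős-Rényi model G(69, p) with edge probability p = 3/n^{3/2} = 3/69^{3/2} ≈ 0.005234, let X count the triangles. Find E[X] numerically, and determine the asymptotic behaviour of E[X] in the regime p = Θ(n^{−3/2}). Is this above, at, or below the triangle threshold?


Number of potential triangles: C(69, 3) = 52394.
Each occurs with probability p³ ≈ (0.005234)³ ≈ 1.433979e-07.
By linearity: E[X] = C(69, 3)·p³ ≈ 52394 · 1.433979e-07 ≈ 0.0075.
Since α = 3/2 > 1, p = c/n^{3/2} = o(1/n) is below the triangle threshold p ~ 1/n. Asymptotically E[X] ~ (c³/6)·n^{3(1−α)} = (3³/6)·n^{-1.5} → 0, so by Markov's inequality G has no triangles w.h.p.

E[X] ≈ 0.0075; in regime p = Θ(1/n^{3/2}) E[X] tends to 0 (below the triangle threshold p ~ 1/n).


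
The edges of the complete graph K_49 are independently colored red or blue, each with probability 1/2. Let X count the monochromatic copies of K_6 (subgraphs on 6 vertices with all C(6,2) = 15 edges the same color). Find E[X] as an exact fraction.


Let X = Σ_S X_S over the C(49, 6) = 13983816 subsets S of size 6, where X_S = 1 if the K_6 on S is monochromatic.
For a fixed S, the K_6 on S has C(6, 2) = 15 edges. P[all 15 edges red] = (1/2)^15, and likewise for blue, so P[monochromatic] = 2·(1/2)^15 = 2^{1 − 15} = 1/16384.
Summing: E[X] = C(49, 6) · 2^{1 − 15} = 13983816 · 1/16384 = 1747977/2048.
Numerically: E[X] ≈ 853.504.

E[X] = C(49,6)·2^(1−C(6,2)) = 1747977/2048 ≈ 853.504.


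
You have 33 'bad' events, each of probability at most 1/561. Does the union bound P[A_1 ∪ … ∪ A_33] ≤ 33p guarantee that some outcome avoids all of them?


Union bound: P[∪_{i=1}^{33} A_i] ≤ Σ_i P[A_i] ≤ 33·p = 33·(1/561) = 1/17.
Numerically: 1/17 ≈ 0.059.
Is 1/17 < 1? YES.
Since P[∪ A_i] ≤ 1/17 < 1, the complement has P[∩ A_i^c] ≥ 1 − 1/17 = 16/17 > 0, so some outcome avoids every A_i.

33·p = 1/17 ≈ 0.059; existence CERTIFIED by the union bound.


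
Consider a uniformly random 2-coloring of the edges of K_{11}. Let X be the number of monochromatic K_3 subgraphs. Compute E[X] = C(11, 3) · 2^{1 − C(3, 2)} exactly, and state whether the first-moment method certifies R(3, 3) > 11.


E[X] = C(11, 3) · 2^{1 − 3} = 165 · 2^{−2} = 165/4.
As a reduced fraction: E[X] = 165/4 ≈ 41.25000.
Is E[X] < 1? NO.
Since E[X] ≥ 1, the first-moment bound is inconclusive at n = 11; it does NOT by itself certify R(3, 3) > 11.

E[X] = 165/4 ≈ 41.25000; E[X] ≥ 1; first-moment method inconclusive here.


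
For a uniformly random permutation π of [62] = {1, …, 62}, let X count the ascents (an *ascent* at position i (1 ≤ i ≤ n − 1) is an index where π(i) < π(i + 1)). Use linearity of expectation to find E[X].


Write X = Σ X_I over i = 1, …, 61, with X_I the indicator of one ascent.
There are 61 indicators.
For each fixed i, the pair (π(i), π(i+1)) is a uniformly random ordered pair of distinct values from {1, …, 62}; by symmetry P[π(i) < π(i+1)] = 1/2.
By linearity: E[X] = 61 · (1/2) = (62 − 1) · (1/2) = 61/2 ≈ 30.50000.

E[X] = 61/2 = 30.50000.


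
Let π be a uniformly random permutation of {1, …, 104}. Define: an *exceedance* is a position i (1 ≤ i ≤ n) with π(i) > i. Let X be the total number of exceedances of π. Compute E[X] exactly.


Write X = Σ_{i=1}^{104} X_i, where X_i = 1_{π(i) > i}.
For each fixed i, π(i) is uniform over {1, …, 104} (marginal of a uniform permutation), so P[π(i) > i] = (n − i)/n. Summing: Σ_{i=1}^{104} (n − i)/n = (0 + 1 + … + 103)/104 = 104(104 − 1)/(2·104) = (104 − 1)/2.
Hence E[X] = Σ_{i=1}^{104} (104 − i)/104 = 103/2 ≈ 51.50000.

E[X] = 103/2 = 51.50000.


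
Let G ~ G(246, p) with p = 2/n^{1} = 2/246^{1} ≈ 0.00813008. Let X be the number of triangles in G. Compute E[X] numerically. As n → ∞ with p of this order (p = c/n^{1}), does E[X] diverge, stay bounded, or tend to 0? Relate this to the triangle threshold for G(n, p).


Number of potential triangles: C(246, 3) = 2450980.
Each occurs with probability p³ ≈ (0.00813008)³ ≈ 5.37383918e-07.
By linearity: E[X] = C(246, 3)·p³ ≈ 2450980 · 5.37383918e-07 ≈ 1.317117.
Here α = 1, so p = 2/n is exactly at the triangle threshold p ~ 1/n. Asymptotically E[X] → c³/6 = 2³/6 = 4/3 ≈ 1.333333, a bounded constant. In this regime the triangle count is asymptotically Poisson(c³/6).

E[X] ≈ 1.317117; in regime p = Θ(1/n^{1}) E[X] stays bounded (at the triangle threshold p ~ 1/n).


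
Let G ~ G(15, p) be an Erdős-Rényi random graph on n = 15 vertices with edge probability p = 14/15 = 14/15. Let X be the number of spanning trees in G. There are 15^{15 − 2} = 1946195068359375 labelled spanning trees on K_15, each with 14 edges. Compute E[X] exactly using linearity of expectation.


K_15 has 15^{15 − 2} = 1946195068359375 labelled spanning trees.
For each such spanning tree H, let X_H = 1 if all 14 edges of H are present in G. Then P[X_H = 1] = p^{14} = (14/15)^{14} = 11112006825558016/29192926025390625.
By linearity of expectation: E[X] = Σ_H E[X_H] = 1946195068359375 · p^{14} = 1946195068359375 · 11112006825558016/29192926025390625 = 11112006825558016/15.
Numerically: E[X] ≈ 7.408e+14.

E[X] = 1946195068359375 · (14/15)^{14} = 11112006825558016/15 ≈ 7.408e+14.


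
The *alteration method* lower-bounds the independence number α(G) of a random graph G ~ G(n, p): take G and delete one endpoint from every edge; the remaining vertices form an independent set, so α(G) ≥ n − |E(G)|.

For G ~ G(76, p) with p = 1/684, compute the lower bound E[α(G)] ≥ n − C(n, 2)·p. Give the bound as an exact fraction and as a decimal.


E[|E(G)|] = C(76, 2)·p = 2850 · (1/684) = 25/6.
E[α(G)] ≥ n − E[|E(G)|] = 76 − 25/6 = 431/6.
Numerically: ≈ 71.833.
(This is only a lower bound; the true E[α(G)] may be larger.)

E[α(G)] ≥ 431/6 ≈ 71.833.


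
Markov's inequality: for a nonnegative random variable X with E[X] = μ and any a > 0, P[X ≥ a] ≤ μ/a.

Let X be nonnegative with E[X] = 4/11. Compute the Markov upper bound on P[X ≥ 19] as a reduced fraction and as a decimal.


μ = E[X] = 4/11, a = 19.
Markov: P[X ≥ 19] ≤ μ/a = (4/11)/19 = 4/209.
Numerically: ≈ 0.019139.
(Since a = 19 > μ = 0.363636, the bound 4/209 is < 1 and informative.)

P[X ≥ 19] ≤ 4/209 ≈ 0.019139.


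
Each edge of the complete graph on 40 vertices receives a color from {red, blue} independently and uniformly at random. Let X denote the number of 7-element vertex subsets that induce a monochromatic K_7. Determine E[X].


Let X = Σ_S X_S over the C(40, 7) = 18643560 subsets S of size 7, where X_S = 1 if the K_7 on S is monochromatic.
For a fixed S, the K_7 on S has C(7, 2) = 21 edges. P[all 21 edges red] = (1/2)^21, and likewise for blue, so P[monochromatic] = 2·(1/2)^21 = 2^{1 − 21} = 1/1048576.
By linearity of expectation: E[X] = C(40, 7) · 2^{1 − 21} = 18643560 · 1/1048576 = 2330445/131072.
Numerically: E[X] ≈ 17.779884.

E[X] = C(40,7)·2^(1−C(7,2)) = 2330445/131072 ≈ 17.779884.


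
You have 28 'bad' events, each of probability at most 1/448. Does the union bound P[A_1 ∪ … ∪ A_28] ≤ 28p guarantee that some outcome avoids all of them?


Union bound: P[∪_{i=1}^{28} A_i] ≤ Σ_i P[A_i] ≤ 28·p = 28·(1/448) = 1/16.
Numerically: 1/16 ≈ 0.0625.
Is 1/16 < 1? YES.
Since P[∪ A_i] ≤ 1/16 < 1, the complement has P[∩ A_i^c] ≥ 1 − 1/16 = 15/16 > 0, so some outcome avoids every A_i.

28·p = 1/16 ≈ 0.0625; existence CERTIFIED by the union bound.


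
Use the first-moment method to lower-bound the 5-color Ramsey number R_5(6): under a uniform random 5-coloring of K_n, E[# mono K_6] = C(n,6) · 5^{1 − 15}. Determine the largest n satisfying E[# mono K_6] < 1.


We need C(n, 6) · 5^{1 − 15} < 1, i.e. C(n, 6) < 5^{15 − 1} = 6103515625.
Check values of n near the boundary:
  n = 125: C(125, 6) = 4690625500; 4690625500 < 6103515625? YES
  n = 126: C(126, 6) = 4925156775; 4925156775 < 6103515625? YES
  n = 127: C(127, 6) = 5169379425; 5169379425 < 6103515625? YES
  n = 128: C(128, 6) = 5423611200; 5423611200 < 6103515625? YES
  n = 129: C(129, 6) = 5688177600; 5688177600 < 6103515625? YES
  n = 130: C(130, 6) = 5963412000; 5963412000 < 6103515625? YES
  n = 131: C(131, 6) = 6249655776; 6249655776 < 6103515625? NO
  n = 132: C(132, 6) = 6547258432; 6547258432 < 6103515625? NO
  n = 133: C(133, 6) = 6856577728; 6856577728 < 6103515625? NO
The largest n with C(n, 6) < 6103515625 is n = 130 (where E[X] = 47707296/48828125 ≈ 0.977). Hence R_5(6) > 130, i.e. R_5(6) ≥ 131.

Largest n = 130; hence R_5(6) > 130.


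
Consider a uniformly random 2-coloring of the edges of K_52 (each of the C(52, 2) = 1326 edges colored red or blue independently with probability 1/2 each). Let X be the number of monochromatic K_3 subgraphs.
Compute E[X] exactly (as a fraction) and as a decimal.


Let X = Σ_S X_S over the C(52, 3) = 22100 subsets S of size 3, where X_S = 1 if the K_3 on S is monochromatic.
For a fixed S, the K_3 on S has C(3, 2) = 3 edges. P[all 3 edges red] = (1/2)^3, and likewise for blue, so P[monochromatic] = 2·(1/2)^3 = 2^{1 − 3} = 1/4.
Summing: E[X] = C(52, 3) · 2^{1 − 3} = 22100 · 1/4 = 5525.
Numerically: E[X] ≈ 5525.0000.

E[X] = C(52,3)·2^(1−C(3,2)) = 5525 ≈ 5525.0000.


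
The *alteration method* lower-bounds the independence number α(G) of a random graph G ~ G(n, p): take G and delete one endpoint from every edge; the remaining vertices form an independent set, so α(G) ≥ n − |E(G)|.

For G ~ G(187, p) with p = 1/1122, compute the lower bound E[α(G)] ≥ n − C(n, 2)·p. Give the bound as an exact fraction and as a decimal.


E[|E(G)|] = C(187, 2)·p = 17391 · (1/1122) = 31/2.
E[α(G)] ≥ n − E[|E(G)|] = 187 − 31/2 = 343/2.
Numerically: ≈ 171.500000.
(This is only a lower bound; the true E[α(G)] may be larger.)

E[α(G)] ≥ 343/2 ≈ 171.500000.


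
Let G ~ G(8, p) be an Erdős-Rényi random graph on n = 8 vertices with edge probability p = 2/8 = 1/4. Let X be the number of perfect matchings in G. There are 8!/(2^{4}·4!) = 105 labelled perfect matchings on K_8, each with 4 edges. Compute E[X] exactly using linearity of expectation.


K_8 has 8!/(2^{4}·4!) = 105 labelled perfect matchings.
For each such perfect matching H, let X_H = 1 if all 4 edges of H are present in G. Then P[X_H = 1] = p^{4} = (1/4)^{4} = 1/256.
By linearity: E[X] = Σ_H E[X_H] = 105 · p^{4} = 105 · 1/256 = 105/256.
Numerically: E[X] ≈ 0.410156.

E[X] = 105 · (1/4)^{4} = 105/256 ≈ 0.410156.


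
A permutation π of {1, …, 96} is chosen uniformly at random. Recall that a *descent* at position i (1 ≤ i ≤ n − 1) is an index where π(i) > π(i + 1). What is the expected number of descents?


Write X = Σ X_I over i = 1, …, 95, with X_I the indicator of one descent.
There are 95 indicators.
For each fixed i, the pair (π(i), π(i+1)) is a uniformly random ordered pair of distinct values from {1, …, 96}; by symmetry P[π(i) > π(i+1)] = 1/2.
By linearity: E[X] = 95 · (1/2) = (96 − 1) · (1/2) = 95/2 ≈ 47.50000.

E[X] = 95/2 = 47.50000.


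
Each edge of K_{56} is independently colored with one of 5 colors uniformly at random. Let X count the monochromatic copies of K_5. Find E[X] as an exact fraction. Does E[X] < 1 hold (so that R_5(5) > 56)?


E[X] = C(56, 5) · 5^{1 − 10} = 3819816 · 5^{−9} = 3819816/1953125.
As a reduced fraction: E[X] = 3819816/1953125 ≈ 1.956.
Is E[X] < 1? NO.
Since E[X] ≥ 1, the first-moment bound is inconclusive at n = 56; it does NOT by itself certify R_5(5) > 56.

E[X] = 3819816/1953125 ≈ 1.956; E[X] ≥ 1; first-moment method inconclusive here.


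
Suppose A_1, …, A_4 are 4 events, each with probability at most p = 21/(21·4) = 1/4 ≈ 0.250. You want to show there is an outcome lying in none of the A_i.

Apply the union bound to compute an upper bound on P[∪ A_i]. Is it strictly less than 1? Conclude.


Union bound: P[∪_{i=1}^{4} A_i] ≤ Σ_i P[A_i] ≤ 4·p = 4·(1/4) = 1.
Numerically: 1 ≈ 1.000.
Is 1 < 1? NO.
Since the bound 1 is ≥ 1, the union bound is uninformative here; it does NOT by itself certify existence.

4·p = 1 ≈ 1.000; existence NOT certified by the union bound.


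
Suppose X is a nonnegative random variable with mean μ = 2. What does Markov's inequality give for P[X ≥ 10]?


μ = E[X] = 2, a = 10.
Markov: P[X ≥ 10] ≤ μ/a = (2)/10 = 1/5.
Numerically: ≈ 0.20000.
(Since a = 10 > μ = 2.00000, the bound 1/5 is < 1 and informative.)

P[X ≥ 10] ≤ 1/5 ≈ 0.20000.


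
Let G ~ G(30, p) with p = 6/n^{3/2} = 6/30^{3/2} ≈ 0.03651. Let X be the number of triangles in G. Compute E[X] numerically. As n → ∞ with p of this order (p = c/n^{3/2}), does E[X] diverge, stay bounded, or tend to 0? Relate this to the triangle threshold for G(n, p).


Number of potential triangles: C(30, 3) = 4060.
Each occurs with probability p³ ≈ (0.03651)³ ≈ 4.868645e-05.
By linearity: E[X] = C(30, 3)·p³ ≈ 4060 · 4.868645e-05 ≈ 0.1977.
Since α = 3/2 > 1, p = c/n^{3/2} = o(1/n) is below the triangle threshold p ~ 1/n. Asymptotically E[X] ~ (c³/6)·n^{3(1−α)} = (6³/6)·n^{-1.5} → 0, so by Markov's inequality G has no triangles w.h.p.

E[X] ≈ 0.1977; in regime p = Θ(1/n^{3/2}) E[X] tends to 0 (below the triangle threshold p ~ 1/n).


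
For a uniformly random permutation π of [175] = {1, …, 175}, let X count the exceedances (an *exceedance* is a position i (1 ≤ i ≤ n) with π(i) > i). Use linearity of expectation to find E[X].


Write X = Σ_{i=1}^{175} X_i, where X_i = 1_{π(i) > i}.
For each fixed i, π(i) is uniform over {1, …, 175} (marginal of a uniform permutation), so P[π(i) > i] = (n − i)/n. Summing: Σ_{i=1}^{175} (n − i)/n = (0 + 1 + … + 174)/175 = 175(175 − 1)/(2·175) = (175 − 1)/2.
Hence E[X] = Σ_{i=1}^{175} (175 − i)/175 = 87 ≈ 87.0000.

E[X] = 87 = 87.0000.


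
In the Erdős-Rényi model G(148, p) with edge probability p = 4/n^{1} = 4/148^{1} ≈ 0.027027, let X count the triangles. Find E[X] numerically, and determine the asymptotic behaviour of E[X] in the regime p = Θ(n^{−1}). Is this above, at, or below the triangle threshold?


Number of potential triangles: C(148, 3) = 529396.
Each occurs with probability p³ ≈ (0.027027)³ ≈ 1.97421673e-05.
By linearity: E[X] = C(148, 3)·p³ ≈ 529396 · 1.97421673e-05 ≈ 10.451424.
Here α = 1, so p = 4/n is exactly at the triangle threshold p ~ 1/n. Asymptotically E[X] → c³/6 = 4³/6 = 32/3 ≈ 10.666667, a bounded constant. In this regime the triangle count is asymptotically Poisson(c³/6).

E[X] ≈ 10.451424; in regime p = Θ(1/n^{1}) E[X] stays bounded (at the triangle threshold p ~ 1/n).


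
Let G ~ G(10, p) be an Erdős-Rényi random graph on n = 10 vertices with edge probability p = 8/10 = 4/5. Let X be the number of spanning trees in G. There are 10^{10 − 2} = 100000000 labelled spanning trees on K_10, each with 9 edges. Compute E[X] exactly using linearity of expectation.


K_10 has 10^{10 − 2} = 100000000 labelled spanning trees.
For each such spanning tree H, let X_H = 1 if all 9 edges of H are present in G. Then P[X_H = 1] = p^{9} = (4/5)^{9} = 262144/1953125.
Summing the indicators: E[X] = Σ_H E[X_H] = 100000000 · p^{9} = 100000000 · 262144/1953125 = 67108864/5.
Numerically: E[X] ≈ 1.34218e+07.

E[X] = 100000000 · (4/5)^{9} = 67108864/5 ≈ 1.34218e+07.


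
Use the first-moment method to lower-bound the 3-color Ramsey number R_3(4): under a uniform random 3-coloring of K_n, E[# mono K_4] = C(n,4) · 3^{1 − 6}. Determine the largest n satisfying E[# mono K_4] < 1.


We need C(n, 4) · 3^{1 − 6} < 1, i.e. C(n, 4) < 3^{6 − 1} = 243.
Check values of n near the boundary:
  n = 8: C(8, 4) = 70; 70 < 243? YES
  n = 9: C(9, 4) = 126; 126 < 243? YES
  n = 10: C(10, 4) = 210; 210 < 243? YES
  n = 11: C(11, 4) = 330; 330 < 243? NO
  n = 12: C(12, 4) = 495; 495 < 243? NO
  n = 13: C(13, 4) = 715; 715 < 243? NO
The largest n with C(n, 4) < 243 is n = 10 (where E[X] = 70/81 ≈ 0.8641975). Hence R_3(4) > 10, i.e. R_3(4) ≥ 11.

Largest n = 10; hence R_3(4) > 10.


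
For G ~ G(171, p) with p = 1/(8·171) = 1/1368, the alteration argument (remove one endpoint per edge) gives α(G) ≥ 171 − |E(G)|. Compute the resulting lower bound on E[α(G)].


E[|E(G)|] = C(171, 2)·p = 14535 · (1/1368) = 85/8.
E[α(G)] ≥ n − E[|E(G)|] = 171 − 85/8 = 1283/8.
Numerically: ≈ 160.375000.
(This is only a lower bound; the true E[α(G)] may be larger.)

E[α(G)] ≥ 1283/8 ≈ 160.375000.


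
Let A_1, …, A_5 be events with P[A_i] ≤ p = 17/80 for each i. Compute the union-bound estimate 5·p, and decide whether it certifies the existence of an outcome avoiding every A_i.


Union bound: P[∪_{i=1}^{5} A_i] ≤ Σ_i P[A_i] ≤ 5·p = 5·(17/80) = 17/16.
Numerically: 17/16 ≈ 1.0625.
Is 17/16 < 1? NO.
Since the bound 17/16 is ≥ 1, the union bound is uninformative here; it does NOT by itself certify existence.

5·p = 17/16 ≈ 1.0625; existence NOT certified by the union bound.


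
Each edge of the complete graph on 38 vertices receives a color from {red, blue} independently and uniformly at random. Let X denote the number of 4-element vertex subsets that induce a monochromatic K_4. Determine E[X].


Let X = Σ_S X_S over the C(38, 4) = 73815 subsets S of size 4, where X_S = 1 if the K_4 on S is monochromatic.
For a fixed S, the K_4 on S has C(4, 2) = 6 edges. P[all 6 edges red] = (1/2)^6, and likewise for blue, so P[monochromatic] = 2·(1/2)^6 = 2^{1 − 6} = 1/32.
By linearity: E[X] = C(38, 4) · 2^{1 − 6} = 73815 · 1/32 = 73815/32.
Numerically: E[X] ≈ 2306.7188.

E[X] = C(38,4)·2^(1−C(4,2)) = 73815/32 ≈ 2306.7188.
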